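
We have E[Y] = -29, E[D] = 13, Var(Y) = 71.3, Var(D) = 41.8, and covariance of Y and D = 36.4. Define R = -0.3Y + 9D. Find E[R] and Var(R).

E[R] = (-0.3)·E[Y] + 9·E[D] = (-0.3)·(-29) + 9·13 = 125.7.
Var(R) = a²·Var(Y) + b²·Var(D) + 2ab·covariance of Y and D with a = -0.3, b = 9.
= (-0.3)²·71.3 + 9²·41.8 + 2·(-0.3)·9·36.4
= 6.417 + 3385.8 + (-196.56) = 3195.657.

E[R] = 125.7, Var(R) = 3195.657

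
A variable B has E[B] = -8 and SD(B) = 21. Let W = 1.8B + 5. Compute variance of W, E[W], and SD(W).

W = 1.8B + 5 is linear with a = 1.8, b = 5.
variance of B = 21² = 441.
variance of W = a²·variance of B = 1.8²·441 = 1428.84 (the additive constant 5 does not affect variance).
E[W] = a·E[B] + b = 1.8·(-8) + 5 = -9.4.
SD(W) = |a|·SD(B) = |1.8|·21 = 37.8.

variance of W = 1428.84, E[W] = -9.4, SD(W) = 37.8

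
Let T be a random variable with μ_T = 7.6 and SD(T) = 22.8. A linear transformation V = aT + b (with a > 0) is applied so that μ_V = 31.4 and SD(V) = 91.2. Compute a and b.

a = 4, b = 1

SD(V) = a·SD(T) (a > 0), so a = 91.2/22.8 = 4.
μ_V = a·μ_T + b, so b = 31.4 − 4·7.6 = 1.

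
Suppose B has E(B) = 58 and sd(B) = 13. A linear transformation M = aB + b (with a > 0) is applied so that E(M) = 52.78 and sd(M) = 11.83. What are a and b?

sd(M) = a·sd(B) (a > 0), so a = 11.83/13 = 0.91.
E(M) = a·E(B) + b, so b = 52.78 − 0.91·58 = 0.

a = 0.91, b = 0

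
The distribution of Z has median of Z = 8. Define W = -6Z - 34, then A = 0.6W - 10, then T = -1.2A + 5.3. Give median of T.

median of T = 76.34

median of W = (-6)·8 + (-34) = -82.
median of A = 0.6·(-82) + (-10) = -59.2.
median of T = (-1.2)·(-59.2) + 5.3 = 76.34.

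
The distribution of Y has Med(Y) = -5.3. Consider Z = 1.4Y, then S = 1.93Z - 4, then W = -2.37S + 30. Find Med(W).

Med(W) = 73.419822

Med(Z) = 1.4·(-5.3) = -7.42.
Med(S) = 1.93·(-7.42) + (-4) = -18.3206.
Med(W) = (-2.37)·(-18.3206) + 30 = 73.419822.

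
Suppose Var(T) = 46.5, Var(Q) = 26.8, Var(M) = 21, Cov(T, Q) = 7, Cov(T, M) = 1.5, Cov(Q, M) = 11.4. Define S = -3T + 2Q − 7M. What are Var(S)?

Var(S) = 1214.5

Var(S) = a²·Var(T) + b²·Var(Q) + c²·Var(M) + 2ab·Cov(T, Q) + 2ac·Cov(T, M) + 2bc·Cov(Q, M), with a = -3, b = 2, c = -7.
= 418.5 + 107.2 + 1029 + (-84) + 63 + (-319.2)
= 1214.5.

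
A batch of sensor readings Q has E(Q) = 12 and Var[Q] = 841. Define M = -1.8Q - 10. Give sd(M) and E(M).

M = -1.8Q - 10 is linear with a = -1.8, b = -10.
sd(Q) = √841 = 29.
sd(M) = |a|·sd(Q) = |-1.8|·29 = 52.2.
E(M) = a·E(Q) + b = (-1.8)·12 + (-10) = -31.6.

sd(M) = 52.2, E(M) = -31.6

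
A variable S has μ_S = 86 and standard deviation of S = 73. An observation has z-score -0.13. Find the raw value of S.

S = 76.51

S = μ_S + z·standard deviation of S = 86 + (-0.13)·73 = 76.51.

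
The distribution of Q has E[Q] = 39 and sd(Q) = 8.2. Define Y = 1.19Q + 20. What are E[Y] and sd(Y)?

E[Y] = 66.41, sd(Y) = 9.758

Y = 1.19Q + 20 is linear with a = 1.19, b = 20.
E[Y] = a·E[Q] + b = 1.19·39 + 20 = 66.41.
sd(Y) = |a|·sd(Q) = |1.19|·8.2 = 9.758.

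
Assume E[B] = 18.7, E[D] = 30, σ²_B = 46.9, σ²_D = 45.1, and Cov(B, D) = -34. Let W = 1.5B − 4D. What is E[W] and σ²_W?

E[W] = 1.5·E[B] + (-4)·E[D] = 1.5·18.7 + (-4)·30 = -91.95.
σ²_W = a²·σ²_B + b²·σ²_D + 2ab·Cov(B, D) with a = 1.5, b = -4.
= 1.5²·46.9 + (-4)²·45.1 + 2·1.5·(-4)·(-34)
= 105.525 + 721.6 + 408 = 1235.125.

E[W] = -91.95, σ²_W = 1235.125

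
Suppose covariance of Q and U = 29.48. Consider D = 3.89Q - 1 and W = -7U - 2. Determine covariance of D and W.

covariance of D and W = a·c·covariance of Q and U = 3.89·(-7)·29.48 = -802.7404. Additive constants drop out.

covariance of D and W = -802.7404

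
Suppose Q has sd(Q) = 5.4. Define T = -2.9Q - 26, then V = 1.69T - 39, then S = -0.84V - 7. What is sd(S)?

sd(S) = 22.230936

sd(T) = |-2.9|·5.4 = 15.66.
sd(V) = |1.69|·15.66 = 26.4654.
sd(S) = |-0.84|·26.4654 = 22.230936.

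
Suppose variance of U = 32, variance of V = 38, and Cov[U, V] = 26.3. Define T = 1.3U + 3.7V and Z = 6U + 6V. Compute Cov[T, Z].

By bilinearity, Cov[T, Z] = ac·variance of U + bd·variance of V + (ad+bc)·Cov[U, V], with a=1.3, b=3.7, c=6, d=6.
ac·variance of U = 1.3·6·32 = 249.6
bd·variance of V = 3.7·6·38 = 843.6
(ad+bc)·Cov[U, V] = (30)·26.3 = 789
Cov[T, Z] = 249.6 + 843.6 + 789 = 1882.2.

Cov[T, Z] = 1882.2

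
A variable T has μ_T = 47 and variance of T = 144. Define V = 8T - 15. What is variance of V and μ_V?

variance of V = 9216, μ_V = 361

V = 8T - 15 is linear with a = 8, b = -15.
variance of V = a²·variance of T = 8²·144 = 9216 (the additive constant -15 does not affect variance).
μ_V = a·μ_T + b = 8·47 + (-15) = 361.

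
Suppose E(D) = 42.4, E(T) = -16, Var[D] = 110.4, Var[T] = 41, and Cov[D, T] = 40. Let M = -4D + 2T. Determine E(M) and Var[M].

E(M) = -201.6, Var[M] = 1290.4

E(M) = (-4)·E(D) + 2·E(T) = (-4)·42.4 + 2·(-16) = -201.6.
Var[M] = a²·Var[D] + b²·Var[T] + 2ab·Cov[D, T] with a = -4, b = 2.
= (-4)²·110.4 + 2²·41 + 2·(-4)·2·40
= 1766.4 + 164 + (-640) = 1290.4.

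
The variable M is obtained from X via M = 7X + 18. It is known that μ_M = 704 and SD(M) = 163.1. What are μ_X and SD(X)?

μ_X = 98, SD(X) = 23.3

From M = 7X + 18: μ_M = a·μ_X + b, so μ_X = (μ_M − b)/a = (704 − 18)/7 = 98.
SD(M) = |a|·SD(X), so SD(X) = 163.1/|7| = 23.3.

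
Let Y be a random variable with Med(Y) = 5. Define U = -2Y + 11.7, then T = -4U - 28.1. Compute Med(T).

Med(U) = (-2)·5 + 11.7 = 1.7.
Med(T) = (-4)·1.7 + (-28.1) = -34.9.

Med(T) = -34.9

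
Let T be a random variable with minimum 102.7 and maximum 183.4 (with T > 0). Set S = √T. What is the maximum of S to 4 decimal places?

√T is increasing on this domain, so max(S) comes from max(T) = 183.4: max(S) = √(183.4) ≈ 13.5425.

max(S) = 13.5425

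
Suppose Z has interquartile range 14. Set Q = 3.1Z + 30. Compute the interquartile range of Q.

IQR(Q) = 43.4

Under Q = aZ + b, IQR(Q) = |a|·IQR(Z) = |3.1|·14 = 43.4 (shifts cancel; spread scales by |a|).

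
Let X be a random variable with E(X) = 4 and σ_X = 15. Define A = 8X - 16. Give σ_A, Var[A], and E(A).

A = 8X - 16 is linear with a = 8, b = -16.
σ_A = |a|·σ_X = |8|·15 = 120.
Var[X] = 15² = 225.
Var[A] = a²·Var[X] = 8²·225 = 14400 (the additive constant -16 does not affect variance).
E(A) = a·E(X) + b = 8·4 + (-16) = 16.

σ_A = 120, Var[A] = 14400, E(A) = 16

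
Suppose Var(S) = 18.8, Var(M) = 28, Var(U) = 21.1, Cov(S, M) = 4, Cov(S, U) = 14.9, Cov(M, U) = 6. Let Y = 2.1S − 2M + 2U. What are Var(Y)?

Var(Y) = a²·Var(S) + b²·Var(M) + c²·Var(U) + 2ab·Cov(S, M) + 2ac·Cov(S, U) + 2bc·Cov(M, U), with a = 2.1, b = -2, c = 2.
= 82.908 + 112 + 84.4 + (-33.6) + 125.16 + (-48)
= 322.868.

Var(Y) = 322.868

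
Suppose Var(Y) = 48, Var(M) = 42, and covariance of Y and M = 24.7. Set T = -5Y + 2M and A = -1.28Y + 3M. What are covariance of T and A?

By bilinearity, covariance of T and A = ac·Var(Y) + bd·Var(M) + (ad+bc)·covariance of Y and M, with a=-5, b=2, c=-1.28, d=3.
ac·Var(Y) = (-5)·(-1.28)·48 = 307.2
bd·Var(M) = 2·3·42 = 252
(ad+bc)·covariance of Y and M = (-17.56)·24.7 = -433.732
covariance of T and A = 307.2 + 252 + (-433.732) = 125.468.

covariance of T and A = 125.468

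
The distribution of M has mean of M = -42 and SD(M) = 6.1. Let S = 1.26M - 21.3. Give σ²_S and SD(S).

σ²_S = 59.074596, SD(S) = 7.686

S = 1.26M - 21.3 is linear with a = 1.26, b = -21.3.
σ²_M = 6.1² = 37.21.
σ²_S = a²·σ²_M = 1.26²·37.21 = 59.074596 (the additive constant -21.3 does not affect variance).
SD(S) = |a|·SD(M) = |1.26|·6.1 = 7.686.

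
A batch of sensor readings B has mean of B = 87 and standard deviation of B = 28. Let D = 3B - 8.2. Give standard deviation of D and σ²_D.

D = 3B - 8.2 is linear with a = 3, b = -8.2.
standard deviation of D = |a|·standard deviation of B = |3|·28 = 84.
σ²_B = 28² = 784.
σ²_D = a²·σ²_B = 3²·784 = 7056 (the additive constant -8.2 does not affect variance).

standard deviation of D = 84, σ²_D = 7056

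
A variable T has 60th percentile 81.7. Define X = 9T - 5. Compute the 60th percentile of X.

60th percentile of X = 730.3

Since a = 9 > 0 the transformation is increasing, so the 60th percentile of X = a·(P_{60} of T) + b = 9·81.7 + (-5) = 730.3.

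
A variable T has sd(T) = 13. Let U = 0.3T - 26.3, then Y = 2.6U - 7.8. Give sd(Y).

sd(U) = |0.3|·13 = 3.9.
sd(Y) = |2.6|·3.9 = 10.14.

sd(Y) = 10.14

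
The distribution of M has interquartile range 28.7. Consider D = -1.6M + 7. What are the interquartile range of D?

IQR(D) = 45.92

Under D = aM + b, IQR(D) = |a|·IQR(M) = |-1.6|·28.7 = 45.92 (shifts cancel; spread scales by |a|).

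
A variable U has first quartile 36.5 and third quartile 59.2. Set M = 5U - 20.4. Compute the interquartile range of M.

IQR of U = Q3 − Q1 = 59.2 − 36.5 = 22.7.
Under M = aU + b, IQR(M) = |a|·IQR(U) = |5|·22.7 = 113.5 (shifts cancel; spread scales by |a|).

IQR(M) = 113.5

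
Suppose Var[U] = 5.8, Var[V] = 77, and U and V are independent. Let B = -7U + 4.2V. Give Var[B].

Var[B] = 1642.48

Var[B] = a²·Var[U] + b²·Var[V] + 2ab·covariance of U and V with a = -7, b = 4.2.
Independence gives covariance of U and V = 0.
= (-7)²·5.8 + 4.2²·77 + 2·(-7)·4.2·0
= 284.2 + 1358.28 + 0 = 1642.48.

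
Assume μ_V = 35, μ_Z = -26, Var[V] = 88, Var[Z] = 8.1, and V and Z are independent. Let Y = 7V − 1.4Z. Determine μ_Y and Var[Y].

μ_Y = 7·μ_V + (-1.4)·μ_Z = 7·35 + (-1.4)·(-26) = 281.4.
Var[Y] = a²·Var[V] + b²·Var[Z] + 2ab·Cov[V, Z] with a = 7, b = -1.4.
Independence gives Cov[V, Z] = 0.
= 7²·88 + (-1.4)²·8.1 + 2·7·(-1.4)·0
= 4312 + 15.876 + 0 = 4327.876.

μ_Y = 281.4, Var[Y] = 4327.876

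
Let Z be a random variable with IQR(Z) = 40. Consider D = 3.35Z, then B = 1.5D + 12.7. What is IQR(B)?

IQR(B) = 201

IQR(D) = |3.35|·40 = 134.
IQR(B) = |1.5|·134 = 201.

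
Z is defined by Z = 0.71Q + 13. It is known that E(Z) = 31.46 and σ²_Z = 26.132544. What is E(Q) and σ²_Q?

E(Q) = 26, σ²_Q = 51.84

From Z = 0.71Q + 13: E(Z) = a·E(Q) + b, so E(Q) = (E(Z) − b)/a = (31.46 − 13)/0.71 = 26.
σ²_Z = a²·σ²_Q, so σ²_Q = 26.132544/0.71² = 51.84.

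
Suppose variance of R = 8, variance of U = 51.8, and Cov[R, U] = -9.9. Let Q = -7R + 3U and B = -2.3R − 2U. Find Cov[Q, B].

Cov[Q, B] = -252.29

By bilinearity, Cov[Q, B] = ac·variance of R + bd·variance of U + (ad+bc)·Cov[R, U], with a=-7, b=3, c=-2.3, d=-2.
ac·variance of R = (-7)·(-2.3)·8 = 128.8
bd·variance of U = 3·(-2)·51.8 = -310.8
(ad+bc)·Cov[R, U] = (7.1)·(-9.9) = -70.29
Cov[Q, B] = 128.8 + (-310.8) + (-70.29) = -252.29.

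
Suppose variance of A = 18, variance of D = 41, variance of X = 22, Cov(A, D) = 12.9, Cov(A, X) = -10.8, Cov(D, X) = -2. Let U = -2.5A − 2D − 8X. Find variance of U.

variance of U = 1317.5

variance of U = a²·variance of A + b²·variance of D + c²·variance of X + 2ab·Cov(A, D) + 2ac·Cov(A, X) + 2bc·Cov(D, X), with a = -2.5, b = -2, c = -8.
= 112.5 + 164 + 1408 + 129 + (-432) + (-64)
= 1317.5.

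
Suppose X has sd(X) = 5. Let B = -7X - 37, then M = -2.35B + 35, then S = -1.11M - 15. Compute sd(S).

sd(S) = 91.2975

sd(B) = |-7|·5 = 35.
sd(M) = |-2.35|·35 = 82.25.
sd(S) = |-1.11|·82.25 = 91.2975.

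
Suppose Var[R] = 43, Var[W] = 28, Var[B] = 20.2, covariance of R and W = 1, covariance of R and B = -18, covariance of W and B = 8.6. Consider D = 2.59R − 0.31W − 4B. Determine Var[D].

Var[D] = 1007.0213

Var[D] = a²·Var[R] + b²·Var[W] + c²·Var[B] + 2ab·covariance of R and W + 2ac·covariance of R and B + 2bc·covariance of W and B, with a = 2.59, b = -0.31, c = -4.
= 288.4483 + 2.6908 + 323.2 + (-1.6058) + 372.96 + 21.328
= 1007.0213.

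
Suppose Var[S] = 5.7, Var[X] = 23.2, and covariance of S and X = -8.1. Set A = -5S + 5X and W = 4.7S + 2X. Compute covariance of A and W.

covariance of A and W = -11.3

By bilinearity, covariance of A and W = ac·Var[S] + bd·Var[X] + (ad+bc)·covariance of S and X, with a=-5, b=5, c=4.7, d=2.
ac·Var[S] = (-5)·4.7·5.7 = -133.95
bd·Var[X] = 5·2·23.2 = 232
(ad+bc)·covariance of S and X = (13.5)·(-8.1) = -109.35
covariance of A and W = -133.95 + 232 + (-109.35) = -11.3.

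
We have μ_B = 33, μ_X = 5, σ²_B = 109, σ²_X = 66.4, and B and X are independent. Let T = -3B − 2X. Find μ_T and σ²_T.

μ_T = (-3)·μ_B + (-2)·μ_X = (-3)·33 + (-2)·5 = -109.
σ²_T = a²·σ²_B + b²·σ²_X + 2ab·Cov[B, X] with a = -3, b = -2.
Independence gives Cov[B, X] = 0.
= (-3)²·109 + (-2)²·66.4 + 2·(-3)·(-2)·0
= 981 + 265.6 + 0 = 1246.6.

μ_T = -109, σ²_T = 1246.6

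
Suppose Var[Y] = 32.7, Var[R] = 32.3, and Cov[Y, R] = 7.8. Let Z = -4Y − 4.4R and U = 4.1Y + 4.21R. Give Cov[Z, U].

Cov[Z, U] = -1406.6692

By bilinearity, Cov[Z, U] = ac·Var[Y] + bd·Var[R] + (ad+bc)·Cov[Y, R], with a=-4, b=-4.4, c=4.1, d=4.21.
ac·Var[Y] = (-4)·4.1·32.7 = -536.28
bd·Var[R] = (-4.4)·4.21·32.3 = -598.3252
(ad+bc)·Cov[Y, R] = (-34.88)·7.8 = -272.064
Cov[Z, U] = -536.28 + (-598.3252) + (-272.064) = -1406.6692.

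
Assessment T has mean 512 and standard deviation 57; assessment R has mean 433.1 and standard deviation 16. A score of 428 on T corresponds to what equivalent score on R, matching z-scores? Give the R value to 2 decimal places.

z = (428 − 512)/57 ≈ -1.4737.
R = 433.1 + z·16 = 433.1 + (428 − 512)·16/57 ≈ 409.52.

R = 409.52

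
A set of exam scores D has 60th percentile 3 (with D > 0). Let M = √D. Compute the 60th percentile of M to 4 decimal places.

60th percentile of M = 1.7321

√D is increasing, so P_{60}(M) = g(P_{60}(D)) ≈ 1.7321.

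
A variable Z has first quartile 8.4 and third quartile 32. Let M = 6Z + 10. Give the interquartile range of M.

IQR(M) = 141.6

IQR of Z = Q3 − Q1 = 32 − 8.4 = 23.6.
Under M = aZ + b, IQR(M) = |a|·IQR(Z) = |6|·23.6 = 141.6 (shifts cancel; spread scales by |a|).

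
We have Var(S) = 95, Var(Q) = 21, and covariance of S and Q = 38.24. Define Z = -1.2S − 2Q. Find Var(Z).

Var(Z) = a²·Var(S) + b²·Var(Q) + 2ab·covariance of S and Q with a = -1.2, b = -2.
= (-1.2)²·95 + (-2)²·21 + 2·(-1.2)·(-2)·38.24
= 136.8 + 84 + 183.552 = 404.352.

Var(Z) = 404.352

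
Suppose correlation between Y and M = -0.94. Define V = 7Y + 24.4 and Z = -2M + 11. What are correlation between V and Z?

Linear rescalings preserve |correlation|; the slopes 7 and -2 have opposite signs, so the correlation flips sign: correlation between V and Z = −correlation between Y and M = 0.94.

correlation between V and Z = 0.94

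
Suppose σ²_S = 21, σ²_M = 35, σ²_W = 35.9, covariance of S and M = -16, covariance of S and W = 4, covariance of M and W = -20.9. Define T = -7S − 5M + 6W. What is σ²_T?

σ²_T = 2994.4

σ²_T = a²·σ²_S + b²·σ²_M + c²·σ²_W + 2ab·covariance of S and M + 2ac·covariance of S and W + 2bc·covariance of M and W, with a = -7, b = -5, c = 6.
= 1029 + 875 + 1292.4 + (-1120) + (-336) + 1254
= 2994.4.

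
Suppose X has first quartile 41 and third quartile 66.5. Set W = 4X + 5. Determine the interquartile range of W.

IQR of X = Q3 − Q1 = 66.5 − 41 = 25.5.
Under W = aX + b, IQR(W) = |a|·IQR(X) = |4|·25.5 = 102 (shifts cancel; spread scales by |a|).

IQR(W) = 102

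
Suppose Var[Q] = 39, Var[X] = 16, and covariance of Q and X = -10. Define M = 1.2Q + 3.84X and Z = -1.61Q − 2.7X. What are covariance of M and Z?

covariance of M and Z = -147.012

By bilinearity, covariance of M and Z = ac·Var[Q] + bd·Var[X] + (ad+bc)·covariance of Q and X, with a=1.2, b=3.84, c=-1.61, d=-2.7.
ac·Var[Q] = 1.2·(-1.61)·39 = -75.348
bd·Var[X] = 3.84·(-2.7)·16 = -165.888
(ad+bc)·covariance of Q and X = (-9.4224)·(-10) = 94.224
covariance of M and Z = -75.348 + (-165.888) + 94.224 = -147.012.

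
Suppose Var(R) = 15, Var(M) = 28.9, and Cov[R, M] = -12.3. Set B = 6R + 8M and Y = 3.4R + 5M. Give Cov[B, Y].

By bilinearity, Cov[B, Y] = ac·Var(R) + bd·Var(M) + (ad+bc)·Cov[R, M], with a=6, b=8, c=3.4, d=5.
ac·Var(R) = 6·3.4·15 = 306
bd·Var(M) = 8·5·28.9 = 1156
(ad+bc)·Cov[R, M] = (57.2)·(-12.3) = -703.56
Cov[B, Y] = 306 + 1156 + (-703.56) = 758.44.

Cov[B, Y] = 758.44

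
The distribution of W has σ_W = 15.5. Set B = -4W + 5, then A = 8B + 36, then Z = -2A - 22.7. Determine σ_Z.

σ_Z = 992

σ_B = |-4|·15.5 = 62.
σ_A = |8|·62 = 496.
σ_Z = |-2|·496 = 992.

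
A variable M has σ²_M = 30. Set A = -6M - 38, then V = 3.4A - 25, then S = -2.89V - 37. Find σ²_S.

σ²_A = (-6)²·30 = 1080.
σ²_V = 3.4²·1080 = 12484.8.
σ²_S = (-2.89)²·12484.8 = 104274.29808.

σ²_S = 104274.29808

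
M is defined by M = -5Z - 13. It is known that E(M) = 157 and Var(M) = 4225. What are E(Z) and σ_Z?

E(Z) = -34, σ_Z = 13

From M = -5Z - 13: E(M) = a·E(Z) + b, so E(Z) = (E(M) − b)/a = (157 − (-13))/(-5) = -34.
σ_M = √4225 = 65.
σ_M = |a|·σ_Z, so σ_Z = 65/|-5| = 13.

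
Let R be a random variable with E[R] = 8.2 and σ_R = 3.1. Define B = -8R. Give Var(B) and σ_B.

Var(B) = 615.04, σ_B = 24.8

B = -8R is linear with a = -8, b = 0.
Var(R) = 3.1² = 9.61.
Var(B) = a²·Var(R) = (-8)²·9.61 = 615.04.
σ_B = |a|·σ_R = |-8|·3.1 = 24.8.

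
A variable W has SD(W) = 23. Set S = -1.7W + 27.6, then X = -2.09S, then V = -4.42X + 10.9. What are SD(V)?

SD(S) = |-1.7|·23 = 39.1.
SD(X) = |-2.09|·39.1 = 81.719.
SD(V) = |-4.42|·81.719 = 361.19798.

SD(V) = 361.19798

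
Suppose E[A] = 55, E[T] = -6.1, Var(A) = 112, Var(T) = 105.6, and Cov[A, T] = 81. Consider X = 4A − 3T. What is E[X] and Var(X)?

E[X] = 4·E[A] + (-3)·E[T] = 4·55 + (-3)·(-6.1) = 238.3.
Var(X) = a²·Var(A) + b²·Var(T) + 2ab·Cov[A, T] with a = 4, b = -3.
= 4²·112 + (-3)²·105.6 + 2·4·(-3)·81
= 1792 + 950.4 + (-1944) = 798.4.

E[X] = 238.3, Var(X) = 798.4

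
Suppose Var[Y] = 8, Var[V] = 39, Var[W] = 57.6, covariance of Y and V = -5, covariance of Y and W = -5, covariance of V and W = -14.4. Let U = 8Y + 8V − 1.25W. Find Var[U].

Var[U] = 2846

Var[U] = a²·Var[Y] + b²·Var[V] + c²·Var[W] + 2ab·covariance of Y and V + 2ac·covariance of Y and W + 2bc·covariance of V and W, with a = 8, b = 8, c = -1.25.
= 512 + 2496 + 90 + (-640) + 100 + 288
= 2846.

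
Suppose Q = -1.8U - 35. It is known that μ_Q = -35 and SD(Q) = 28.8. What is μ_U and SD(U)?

From Q = -1.8U - 35: μ_Q = a·μ_U + b, so μ_U = (μ_Q − b)/a = (-35 − (-35))/(-1.8) = 0.
SD(Q) = |a|·SD(U), so SD(U) = 28.8/|-1.8| = 16.

μ_U = 0, SD(U) = 16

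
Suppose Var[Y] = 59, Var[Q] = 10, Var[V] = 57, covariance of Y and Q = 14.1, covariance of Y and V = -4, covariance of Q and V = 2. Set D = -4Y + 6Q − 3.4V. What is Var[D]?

Var[D] = 1095.72

Var[D] = a²·Var[Y] + b²·Var[Q] + c²·Var[V] + 2ab·covariance of Y and Q + 2ac·covariance of Y and V + 2bc·covariance of Q and V, with a = -4, b = 6, c = -3.4.
= 944 + 360 + 658.92 + (-676.8) + (-108.8) + (-81.6)
= 1095.72.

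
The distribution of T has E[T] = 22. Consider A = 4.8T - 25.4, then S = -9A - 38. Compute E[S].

E[A] = 4.8·22 + (-25.4) = 80.2.
E[S] = (-9)·80.2 + (-38) = -759.8.

E[S] = -759.8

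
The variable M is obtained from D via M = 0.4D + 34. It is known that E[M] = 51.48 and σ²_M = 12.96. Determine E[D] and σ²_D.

E[D] = 43.7, σ²_D = 81

From M = 0.4D + 34: E[M] = a·E[D] + b, so E[D] = (E[M] − b)/a = (51.48 − 34)/0.4 = 43.7.
σ²_M = a²·σ²_D, so σ²_D = 12.96/0.4² = 81.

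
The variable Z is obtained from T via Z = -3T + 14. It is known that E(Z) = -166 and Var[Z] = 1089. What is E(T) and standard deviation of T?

E(T) = 60, standard deviation of T = 11

From Z = -3T + 14: E(Z) = a·E(T) + b, so E(T) = (E(Z) − b)/a = (-166 − 14)/(-3) = 60.
standard deviation of Z = √1089 = 33.
standard deviation of Z = |a|·standard deviation of T, so standard deviation of T = 33/|-3| = 11.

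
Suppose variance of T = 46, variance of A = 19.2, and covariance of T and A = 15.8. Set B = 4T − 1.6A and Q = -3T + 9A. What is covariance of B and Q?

covariance of B and Q = -183.84

By bilinearity, covariance of B and Q = ac·variance of T + bd·variance of A + (ad+bc)·covariance of T and A, with a=4, b=-1.6, c=-3, d=9.
ac·variance of T = 4·(-3)·46 = -552
bd·variance of A = (-1.6)·9·19.2 = -276.48
(ad+bc)·covariance of T and A = (40.8)·15.8 = 644.64
covariance of B and Q = -552 + (-276.48) + 644.64 = -183.84.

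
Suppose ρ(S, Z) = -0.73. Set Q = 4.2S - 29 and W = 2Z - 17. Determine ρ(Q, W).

ρ(Q, W) = -0.73

Linear rescalings preserve correlation up to sign; here the slopes 4.2 and 2 have the same sign, so ρ(Q, W) = ρ(S, Z) = -0.73.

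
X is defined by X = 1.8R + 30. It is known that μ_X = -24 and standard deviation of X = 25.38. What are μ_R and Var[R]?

From X = 1.8R + 30: μ_X = a·μ_R + b, so μ_R = (μ_X − b)/a = (-24 − 30)/1.8 = -30.
Var[X] = 25.38² = 644.1444.
Var[X] = a²·Var[R], so Var[R] = 644.1444/1.8² = 198.81.

μ_R = -30, Var[R] = 198.81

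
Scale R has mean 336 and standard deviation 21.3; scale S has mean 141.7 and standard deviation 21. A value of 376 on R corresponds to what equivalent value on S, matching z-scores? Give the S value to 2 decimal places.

S = 181.14

z = (376 − 336)/21.3 ≈ 1.8779.
S = 141.7 + z·21 = 141.7 + (376 − 336)·21/21.3 ≈ 181.14.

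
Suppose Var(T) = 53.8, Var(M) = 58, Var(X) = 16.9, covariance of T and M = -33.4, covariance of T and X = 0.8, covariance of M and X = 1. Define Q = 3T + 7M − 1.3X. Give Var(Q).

Var(Q) = a²·Var(T) + b²·Var(M) + c²·Var(X) + 2ab·covariance of T and M + 2ac·covariance of T and X + 2bc·covariance of M and X, with a = 3, b = 7, c = -1.3.
= 484.2 + 2842 + 28.561 + (-1402.8) + (-6.24) + (-18.2)
= 1927.521.

Var(Q) = 1927.521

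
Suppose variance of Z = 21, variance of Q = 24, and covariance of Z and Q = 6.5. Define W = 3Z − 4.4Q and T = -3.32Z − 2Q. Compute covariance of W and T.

By bilinearity, covariance of W and T = ac·variance of Z + bd·variance of Q + (ad+bc)·covariance of Z and Q, with a=3, b=-4.4, c=-3.32, d=-2.
ac·variance of Z = 3·(-3.32)·21 = -209.16
bd·variance of Q = (-4.4)·(-2)·24 = 211.2
(ad+bc)·covariance of Z and Q = (8.608)·6.5 = 55.952
covariance of W and T = -209.16 + 211.2 + 55.952 = 57.992.

covariance of W and T = 57.992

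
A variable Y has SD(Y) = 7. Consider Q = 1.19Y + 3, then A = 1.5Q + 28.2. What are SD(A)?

SD(Q) = |1.19|·7 = 8.33.
SD(A) = |1.5|·8.33 = 12.495.

SD(A) = 12.495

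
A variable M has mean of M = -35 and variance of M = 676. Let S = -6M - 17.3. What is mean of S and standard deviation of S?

S = -6M - 17.3 is linear with a = -6, b = -17.3.
mean of S = a·mean of M + b = (-6)·(-35) + (-17.3) = 192.7.
standard deviation of M = √676 = 26.
standard deviation of S = |a|·standard deviation of M = |-6|·26 = 156.

mean of S = 192.7, standard deviation of S = 156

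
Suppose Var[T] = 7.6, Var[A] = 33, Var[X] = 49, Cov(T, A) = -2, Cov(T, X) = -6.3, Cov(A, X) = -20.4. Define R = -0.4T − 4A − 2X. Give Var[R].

Var[R] = 382.336

Var[R] = a²·Var[T] + b²·Var[A] + c²·Var[X] + 2ab·Cov(T, A) + 2ac·Cov(T, X) + 2bc·Cov(A, X), with a = -0.4, b = -4, c = -2.
= 1.216 + 528 + 196 + (-6.4) + (-10.08) + (-326.4)
= 382.336.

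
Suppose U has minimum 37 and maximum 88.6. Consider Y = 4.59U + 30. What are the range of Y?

Range of U = 88.6 − 37 = 51.6.
Range(Y) = |a|·Range(U) = |4.59|·51.6 = 236.844.

Range(Y) = 236.844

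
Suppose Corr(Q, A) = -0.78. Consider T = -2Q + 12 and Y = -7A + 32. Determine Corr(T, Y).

Corr(T, Y) = -0.78

Linear rescalings preserve correlation up to sign; here the slopes -2 and -7 have the same sign, so Corr(T, Y) = Corr(Q, A) = -0.78.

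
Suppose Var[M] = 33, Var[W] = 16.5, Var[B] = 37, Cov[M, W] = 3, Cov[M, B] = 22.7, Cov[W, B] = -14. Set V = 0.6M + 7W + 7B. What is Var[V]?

Var[V] = 1477.26

Var[V] = a²·Var[M] + b²·Var[W] + c²·Var[B] + 2ab·Cov[M, W] + 2ac·Cov[M, B] + 2bc·Cov[W, B], with a = 0.6, b = 7, c = 7.
= 11.88 + 808.5 + 1813 + 25.2 + 190.68 + (-1372)
= 1477.26.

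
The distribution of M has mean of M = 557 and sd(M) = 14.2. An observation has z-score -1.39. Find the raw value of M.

M = 537.262

M = mean of M + z·sd(M) = 557 + (-1.39)·14.2 = 537.262.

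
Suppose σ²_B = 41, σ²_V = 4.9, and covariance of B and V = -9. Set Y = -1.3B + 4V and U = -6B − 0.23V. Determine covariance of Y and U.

By bilinearity, covariance of Y and U = ac·σ²_B + bd·σ²_V + (ad+bc)·covariance of B and V, with a=-1.3, b=4, c=-6, d=-0.23.
ac·σ²_B = (-1.3)·(-6)·41 = 319.8
bd·σ²_V = 4·(-0.23)·4.9 = -4.508
(ad+bc)·covariance of B and V = (-23.701)·(-9) = 213.309
covariance of Y and U = 319.8 + (-4.508) + 213.309 = 528.601.

covariance of Y and U = 528.601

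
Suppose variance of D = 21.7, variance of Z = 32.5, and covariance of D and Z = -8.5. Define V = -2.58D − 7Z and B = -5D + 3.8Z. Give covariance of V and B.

By bilinearity, covariance of V and B = ac·variance of D + bd·variance of Z + (ad+bc)·covariance of D and Z, with a=-2.58, b=-7, c=-5, d=3.8.
ac·variance of D = (-2.58)·(-5)·21.7 = 279.93
bd·variance of Z = (-7)·3.8·32.5 = -864.5
(ad+bc)·covariance of D and Z = (25.196)·(-8.5) = -214.166
covariance of V and B = 279.93 + (-864.5) + (-214.166) = -798.736.

covariance of V and B = -798.736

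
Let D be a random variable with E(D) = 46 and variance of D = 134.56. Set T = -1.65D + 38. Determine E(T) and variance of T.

T = -1.65D + 38 is linear with a = -1.65, b = 38.
E(T) = a·E(D) + b = (-1.65)·46 + 38 = -37.9.
variance of T = a²·variance of D = (-1.65)²·134.56 = 366.3396 (the additive constant 38 does not affect variance).

E(T) = -37.9, variance of T = 366.3396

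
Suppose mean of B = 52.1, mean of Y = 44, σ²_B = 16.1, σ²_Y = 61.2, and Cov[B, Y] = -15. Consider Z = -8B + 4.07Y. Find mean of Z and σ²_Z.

mean of Z = -237.72, σ²_Z = 3020.97188

mean of Z = (-8)·mean of B + 4.07·mean of Y = (-8)·52.1 + 4.07·44 = -237.72.
σ²_Z = a²·σ²_B + b²·σ²_Y + 2ab·Cov[B, Y] with a = -8, b = 4.07.
= (-8)²·16.1 + 4.07²·61.2 + 2·(-8)·4.07·(-15)
= 1030.4 + 1013.77188 + 976.8 = 3020.97188.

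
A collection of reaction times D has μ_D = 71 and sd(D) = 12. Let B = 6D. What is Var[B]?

B = 6D is linear with a = 6, b = 0.
Var[D] = 12² = 144.
Var[B] = a²·Var[D] = 6²·144 = 5184.

Var[B] = 5184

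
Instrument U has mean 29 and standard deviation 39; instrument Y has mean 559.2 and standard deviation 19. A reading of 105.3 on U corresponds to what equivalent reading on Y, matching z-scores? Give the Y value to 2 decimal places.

Y = 596.37

z = (105.3 − 29)/39 ≈ 1.9564.
Y = 559.2 + z·19 = 559.2 + (105.3 − 29)·19/39 ≈ 596.37.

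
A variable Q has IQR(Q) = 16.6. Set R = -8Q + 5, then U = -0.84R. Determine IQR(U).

IQR(U) = 111.552

IQR(R) = |-8|·16.6 = 132.8.
IQR(U) = |-0.84|·132.8 = 111.552.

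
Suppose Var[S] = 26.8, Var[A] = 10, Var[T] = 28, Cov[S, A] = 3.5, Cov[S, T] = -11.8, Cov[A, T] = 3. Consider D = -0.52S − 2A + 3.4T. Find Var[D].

Var[D] = 379.13152

Var[D] = a²·Var[S] + b²·Var[A] + c²·Var[T] + 2ab·Cov[S, A] + 2ac·Cov[S, T] + 2bc·Cov[A, T], with a = -0.52, b = -2, c = 3.4.
= 7.24672 + 40 + 323.68 + 7.28 + 41.7248 + (-40.8)
= 379.13152.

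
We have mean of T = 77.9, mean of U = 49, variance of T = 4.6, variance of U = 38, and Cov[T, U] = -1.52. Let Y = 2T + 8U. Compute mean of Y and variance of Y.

mean of Y = 2·mean of T + 8·mean of U = 2·77.9 + 8·49 = 547.8.
variance of Y = a²·variance of T + b²·variance of U + 2ab·Cov[T, U] with a = 2, b = 8.
= 2²·4.6 + 8²·38 + 2·2·8·(-1.52)
= 18.4 + 2432 + (-48.64) = 2401.76.

mean of Y = 547.8, variance of Y = 2401.76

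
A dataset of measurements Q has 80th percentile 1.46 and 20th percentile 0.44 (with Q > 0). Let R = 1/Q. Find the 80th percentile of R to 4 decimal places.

80th percentile of R = 2.2727

1/Q is decreasing on Q > 0, so percentile order reverses: P_{80}(R) uses P_{20}(Q) = 0.44.
P_{80}(R) = 1/0.44 ≈ 2.2727.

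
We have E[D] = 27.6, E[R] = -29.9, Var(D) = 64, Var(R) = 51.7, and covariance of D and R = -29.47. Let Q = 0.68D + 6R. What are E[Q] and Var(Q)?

E[Q] = 0.68·E[D] + 6·E[R] = 0.68·27.6 + 6·(-29.9) = -160.632.
Var(Q) = a²·Var(D) + b²·Var(R) + 2ab·covariance of D and R with a = 0.68, b = 6.
= 0.68²·64 + 6²·51.7 + 2·0.68·6·(-29.47)
= 29.5936 + 1861.2 + (-240.4752) = 1650.3184.

E[Q] = -160.632, Var(Q) = 1650.3184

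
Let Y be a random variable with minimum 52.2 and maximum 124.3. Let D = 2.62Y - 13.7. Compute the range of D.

Range(D) = 188.902

Range of Y = 124.3 − 52.2 = 72.1.
Range(D) = |a|·Range(Y) = |2.62|·72.1 = 188.902.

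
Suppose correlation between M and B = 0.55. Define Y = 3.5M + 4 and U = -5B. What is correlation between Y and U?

Linear rescalings preserve |correlation|; the slopes 3.5 and -5 have opposite signs, so the correlation flips sign: correlation between Y and U = −correlation between M and B = -0.55.

correlation between Y and U = -0.55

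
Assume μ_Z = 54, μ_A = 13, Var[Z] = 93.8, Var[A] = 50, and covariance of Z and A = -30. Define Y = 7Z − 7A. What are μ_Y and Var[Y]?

μ_Y = 287, Var[Y] = 9986.2

μ_Y = 7·μ_Z + (-7)·μ_A = 7·54 + (-7)·13 = 287.
Var[Y] = a²·Var[Z] + b²·Var[A] + 2ab·covariance of Z and A with a = 7, b = -7.
= 7²·93.8 + (-7)²·50 + 2·7·(-7)·(-30)
= 4596.2 + 2450 + 2940 = 9986.2.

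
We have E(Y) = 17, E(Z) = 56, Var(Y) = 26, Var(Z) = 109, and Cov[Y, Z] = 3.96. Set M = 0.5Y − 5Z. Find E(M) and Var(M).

E(M) = 0.5·E(Y) + (-5)·E(Z) = 0.5·17 + (-5)·56 = -271.5.
Var(M) = a²·Var(Y) + b²·Var(Z) + 2ab·Cov[Y, Z] with a = 0.5, b = -5.
= 0.5²·26 + (-5)²·109 + 2·0.5·(-5)·3.96
= 6.5 + 2725 + (-19.8) = 2711.7.

E(M) = -271.5, Var(M) = 2711.7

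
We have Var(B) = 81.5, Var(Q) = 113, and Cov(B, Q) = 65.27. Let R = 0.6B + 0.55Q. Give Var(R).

Var(R) = a²·Var(B) + b²·Var(Q) + 2ab·Cov(B, Q) with a = 0.6, b = 0.55.
= 0.6²·81.5 + 0.55²·113 + 2·0.6·0.55·65.27
= 29.34 + 34.1825 + 43.0782 = 106.6007.

Var(R) = 106.6007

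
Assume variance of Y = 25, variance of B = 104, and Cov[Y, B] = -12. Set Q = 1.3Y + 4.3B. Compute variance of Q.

variance of Q = 1831.05

variance of Q = a²·variance of Y + b²·variance of B + 2ab·Cov[Y, B] with a = 1.3, b = 4.3.
= 1.3²·25 + 4.3²·104 + 2·1.3·4.3·(-12)
= 42.25 + 1922.96 + (-134.16) = 1831.05.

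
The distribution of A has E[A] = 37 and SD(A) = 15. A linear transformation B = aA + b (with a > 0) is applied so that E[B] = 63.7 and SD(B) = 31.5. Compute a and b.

SD(B) = a·SD(A) (a > 0), so a = 31.5/15 = 2.1.
E[B] = a·E[A] + b, so b = 63.7 − 2.1·37 = -14.

a = 2.1, b = -14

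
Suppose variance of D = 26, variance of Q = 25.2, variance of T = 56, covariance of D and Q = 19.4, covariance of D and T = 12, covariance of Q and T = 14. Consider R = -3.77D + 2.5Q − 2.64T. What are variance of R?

variance of R = a²·variance of D + b²·variance of Q + c²·variance of T + 2ab·covariance of D and Q + 2ac·covariance of D and T + 2bc·covariance of Q and T, with a = -3.77, b = 2.5, c = -2.64.
= 369.5354 + 157.5 + 390.2976 + (-365.69) + 238.8672 + (-184.8)
= 605.7102.

variance of R = 605.7102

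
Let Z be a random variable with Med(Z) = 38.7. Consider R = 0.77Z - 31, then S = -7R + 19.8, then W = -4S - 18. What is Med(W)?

Med(R) = 0.77·38.7 + (-31) = -1.201.
Med(S) = (-7)·(-1.201) + 19.8 = 28.207.
Med(W) = (-4)·28.207 + (-18) = -130.828.

Med(W) = -130.828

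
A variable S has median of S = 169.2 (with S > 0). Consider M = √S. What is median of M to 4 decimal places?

median of M = 13.0077

√S is monotone on this domain, so median of M = √(169.2) ≈ 13.0077.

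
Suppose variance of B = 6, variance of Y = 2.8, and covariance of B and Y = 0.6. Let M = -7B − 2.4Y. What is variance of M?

variance of M = a²·variance of B + b²·variance of Y + 2ab·covariance of B and Y with a = -7, b = -2.4.
= (-7)²·6 + (-2.4)²·2.8 + 2·(-7)·(-2.4)·0.6
= 294 + 16.128 + 20.16 = 330.288.

variance of M = 330.288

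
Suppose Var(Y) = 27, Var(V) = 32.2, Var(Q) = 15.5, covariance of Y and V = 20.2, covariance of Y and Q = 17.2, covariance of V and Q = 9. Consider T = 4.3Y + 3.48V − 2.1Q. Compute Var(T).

Var(T) = 1119.90948

Var(T) = a²·Var(Y) + b²·Var(V) + c²·Var(Q) + 2ab·covariance of Y and V + 2ac·covariance of Y and Q + 2bc·covariance of V and Q, with a = 4.3, b = 3.48, c = -2.1.
= 499.23 + 389.95488 + 68.355 + 604.5456 + (-310.632) + (-131.544)
= 1119.90948.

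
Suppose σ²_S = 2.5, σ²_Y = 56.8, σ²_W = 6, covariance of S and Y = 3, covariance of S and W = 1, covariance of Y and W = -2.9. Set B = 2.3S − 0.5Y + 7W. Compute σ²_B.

σ²_B = a²·σ²_S + b²·σ²_Y + c²·σ²_W + 2ab·covariance of S and Y + 2ac·covariance of S and W + 2bc·covariance of Y and W, with a = 2.3, b = -0.5, c = 7.
= 13.225 + 14.2 + 294 + (-6.9) + 32.2 + 20.3
= 367.025.

σ²_B = 367.025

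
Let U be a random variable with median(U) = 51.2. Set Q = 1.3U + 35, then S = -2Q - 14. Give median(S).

median(S) = -217.12

median(Q) = 1.3·51.2 + 35 = 101.56.
median(S) = (-2)·101.56 + (-14) = -217.12.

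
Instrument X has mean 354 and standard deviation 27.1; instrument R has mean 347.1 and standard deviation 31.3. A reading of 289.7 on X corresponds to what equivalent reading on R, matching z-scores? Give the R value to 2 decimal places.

z = (289.7 − 354)/27.1 ≈ -2.3727.
R = 347.1 + z·31.3 = 347.1 + (289.7 − 354)·31.3/27.1 ≈ 272.83.

R = 272.83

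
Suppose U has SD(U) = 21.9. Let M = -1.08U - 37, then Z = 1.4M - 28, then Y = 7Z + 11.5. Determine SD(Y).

SD(M) = |-1.08|·21.9 = 23.652.
SD(Z) = |1.4|·23.652 = 33.1128.
SD(Y) = |7|·33.1128 = 231.7896.

SD(Y) = 231.7896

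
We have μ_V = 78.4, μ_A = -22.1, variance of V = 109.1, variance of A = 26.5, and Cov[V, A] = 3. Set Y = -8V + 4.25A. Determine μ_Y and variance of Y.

μ_Y = (-8)·μ_V + 4.25·μ_A = (-8)·78.4 + 4.25·(-22.1) = -721.125.
variance of Y = a²·variance of V + b²·variance of A + 2ab·Cov[V, A] with a = -8, b = 4.25.
= (-8)²·109.1 + 4.25²·26.5 + 2·(-8)·4.25·3
= 6982.4 + 478.65625 + (-204) = 7257.05625.

μ_Y = -721.125, variance of Y = 7257.05625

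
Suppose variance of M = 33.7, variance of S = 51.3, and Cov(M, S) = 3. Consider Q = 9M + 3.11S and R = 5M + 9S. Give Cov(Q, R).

Cov(Q, R) = 3242.037

By bilinearity, Cov(Q, R) = ac·variance of M + bd·variance of S + (ad+bc)·Cov(M, S), with a=9, b=3.11, c=5, d=9.
ac·variance of M = 9·5·33.7 = 1516.5
bd·variance of S = 3.11·9·51.3 = 1435.887
(ad+bc)·Cov(M, S) = (96.55)·3 = 289.65
Cov(Q, R) = 1516.5 + 1435.887 + 289.65 = 3242.037.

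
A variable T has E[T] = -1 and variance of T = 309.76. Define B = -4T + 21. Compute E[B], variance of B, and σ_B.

E[B] = 25, variance of B = 4956.16, σ_B = 70.4

B = -4T + 21 is linear with a = -4, b = 21.
E[B] = a·E[T] + b = (-4)·(-1) + 21 = 25.
variance of B = a²·variance of T = (-4)²·309.76 = 4956.16 (the additive constant 21 does not affect variance).
σ_T = √309.76 = 17.6.
σ_B = |a|·σ_T = |-4|·17.6 = 70.4.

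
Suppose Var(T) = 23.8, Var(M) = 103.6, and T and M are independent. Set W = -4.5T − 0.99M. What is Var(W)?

Var(W) = a²·Var(T) + b²·Var(M) + 2ab·Cov(T, M) with a = -4.5, b = -0.99.
Independence gives Cov(T, M) = 0.
= (-4.5)²·23.8 + (-0.99)²·103.6 + 2·(-4.5)·(-0.99)·0
= 481.95 + 101.53836 + 0 = 583.48836.

Var(W) = 583.48836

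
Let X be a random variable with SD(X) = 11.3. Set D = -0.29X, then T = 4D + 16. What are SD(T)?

SD(T) = 13.108

SD(D) = |-0.29|·11.3 = 3.277.
SD(T) = |4|·3.277 = 13.108.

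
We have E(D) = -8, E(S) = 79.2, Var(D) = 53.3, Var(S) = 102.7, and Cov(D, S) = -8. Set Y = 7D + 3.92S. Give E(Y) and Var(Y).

E(Y) = 254.464, Var(Y) = 3750.78928

E(Y) = 7·E(D) + 3.92·E(S) = 7·(-8) + 3.92·79.2 = 254.464.
Var(Y) = a²·Var(D) + b²·Var(S) + 2ab·Cov(D, S) with a = 7, b = 3.92.
= 7²·53.3 + 3.92²·102.7 + 2·7·3.92·(-8)
= 2611.7 + 1578.12928 + (-439.04) = 3750.78928.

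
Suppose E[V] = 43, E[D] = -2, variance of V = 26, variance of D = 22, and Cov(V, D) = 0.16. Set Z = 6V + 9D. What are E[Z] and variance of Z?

E[Z] = 240, variance of Z = 2735.28

E[Z] = 6·E[V] + 9·E[D] = 6·43 + 9·(-2) = 240.
variance of Z = a²·variance of V + b²·variance of D + 2ab·Cov(V, D) with a = 6, b = 9.
= 6²·26 + 9²·22 + 2·6·9·0.16
= 936 + 1782 + 17.28 = 2735.28.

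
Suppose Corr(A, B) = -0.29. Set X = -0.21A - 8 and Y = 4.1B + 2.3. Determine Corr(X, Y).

Corr(X, Y) = 0.29

Linear rescalings preserve |correlation|; the slopes -0.21 and 4.1 have opposite signs, so the correlation flips sign: Corr(X, Y) = −Corr(A, B) = 0.29.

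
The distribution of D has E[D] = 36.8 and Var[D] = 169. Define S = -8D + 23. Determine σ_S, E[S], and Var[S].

S = -8D + 23 is linear with a = -8, b = 23.
σ_D = √169 = 13.
σ_S = |a|·σ_D = |-8|·13 = 104.
E[S] = a·E[D] + b = (-8)·36.8 + 23 = -271.4.
Var[S] = a²·Var[D] = (-8)²·169 = 10816 (the additive constant 23 does not affect variance).

σ_S = 104, E[S] = -271.4, Var[S] = 10816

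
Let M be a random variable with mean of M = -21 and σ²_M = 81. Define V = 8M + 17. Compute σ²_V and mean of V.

σ²_V = 5184, mean of V = -151

V = 8M + 17 is linear with a = 8, b = 17.
σ²_V = a²·σ²_M = 8²·81 = 5184 (the additive constant 17 does not affect variance).
mean of V = a·mean of M + b = 8·(-21) + 17 = -151.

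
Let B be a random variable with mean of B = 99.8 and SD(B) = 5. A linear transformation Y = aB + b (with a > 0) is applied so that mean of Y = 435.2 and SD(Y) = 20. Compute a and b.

SD(Y) = a·SD(B) (a > 0), so a = 20/5 = 4.
mean of Y = a·mean of B + b, so b = 435.2 − 4·99.8 = 36.

a = 4, b = 36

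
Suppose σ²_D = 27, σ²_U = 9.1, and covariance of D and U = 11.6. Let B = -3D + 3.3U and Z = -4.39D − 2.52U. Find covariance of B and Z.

covariance of B and Z = 199.5612

By bilinearity, covariance of B and Z = ac·σ²_D + bd·σ²_U + (ad+bc)·covariance of D and U, with a=-3, b=3.3, c=-4.39, d=-2.52.
ac·σ²_D = (-3)·(-4.39)·27 = 355.59
bd·σ²_U = 3.3·(-2.52)·9.1 = -75.6756
(ad+bc)·covariance of D and U = (-6.927)·11.6 = -80.3532
covariance of B and Z = 355.59 + (-75.6756) + (-80.3532) = 199.5612.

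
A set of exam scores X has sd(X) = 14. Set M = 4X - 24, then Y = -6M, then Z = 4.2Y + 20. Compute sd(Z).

sd(M) = |4|·14 = 56.
sd(Y) = |-6|·56 = 336.
sd(Z) = |4.2|·336 = 1411.2.

sd(Z) = 1411.2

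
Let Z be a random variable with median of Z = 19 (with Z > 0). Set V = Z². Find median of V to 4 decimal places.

median of V = 361

Z² is monotone on this domain, so median of V = square(19) = 361.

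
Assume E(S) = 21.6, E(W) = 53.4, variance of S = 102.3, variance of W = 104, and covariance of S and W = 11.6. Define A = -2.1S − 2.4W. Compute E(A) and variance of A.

E(A) = -173.52, variance of A = 1167.111

E(A) = (-2.1)·E(S) + (-2.4)·E(W) = (-2.1)·21.6 + (-2.4)·53.4 = -173.52.
variance of A = a²·variance of S + b²·variance of W + 2ab·covariance of S and W with a = -2.1, b = -2.4.
= (-2.1)²·102.3 + (-2.4)²·104 + 2·(-2.1)·(-2.4)·11.6
= 451.143 + 599.04 + 116.928 = 1167.111.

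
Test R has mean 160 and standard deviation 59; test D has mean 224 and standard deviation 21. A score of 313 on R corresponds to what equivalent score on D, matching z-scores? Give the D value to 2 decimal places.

z = (313 − 160)/59 ≈ 2.5932.
D = 224 + z·21 = 224 + (313 − 160)·21/59 ≈ 278.46.

D = 278.46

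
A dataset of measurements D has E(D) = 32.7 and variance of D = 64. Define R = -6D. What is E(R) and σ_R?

E(R) = -196.2, σ_R = 48

R = -6D is linear with a = -6, b = 0.
E(R) = a·E(D) + b = (-6)·32.7 = -196.2.
σ_D = √64 = 8.
σ_R = |a|·σ_D = |-6|·8 = 48.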